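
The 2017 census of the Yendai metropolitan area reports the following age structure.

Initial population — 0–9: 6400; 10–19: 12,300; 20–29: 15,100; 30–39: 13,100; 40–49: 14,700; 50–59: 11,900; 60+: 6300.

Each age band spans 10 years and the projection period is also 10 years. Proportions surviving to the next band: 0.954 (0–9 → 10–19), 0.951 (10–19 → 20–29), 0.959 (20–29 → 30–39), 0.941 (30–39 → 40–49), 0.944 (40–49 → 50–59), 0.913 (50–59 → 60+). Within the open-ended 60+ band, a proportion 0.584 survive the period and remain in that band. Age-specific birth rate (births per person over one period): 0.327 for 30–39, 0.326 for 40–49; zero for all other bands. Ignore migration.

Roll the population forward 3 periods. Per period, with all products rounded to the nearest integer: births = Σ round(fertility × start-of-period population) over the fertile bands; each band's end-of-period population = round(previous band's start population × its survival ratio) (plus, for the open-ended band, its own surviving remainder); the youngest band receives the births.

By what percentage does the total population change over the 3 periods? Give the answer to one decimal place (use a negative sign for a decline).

Period 1.
Births: 13100 * 0.327 = 4284  |  14700 * 0.326 = 4792 ⇒ total 9076
10–19: 6400 * 0.954 = 6106
20–29: 12300 * 0.951 = 11697
30–39: 15100 * 0.959 = 14481
40–49: 13100 * 0.941 = 12327
50–59: 14700 * 0.944 = 13877
60+: 11900 * 0.913 + 6300 * 0.584 = 10865 + 3679 = 14544
Population now: 0–9=9076, 10–19=6106, 20–29=11697, 30–39=14481, 40–49=12327, 50–59=13877, 60+=14544
Period 2.
Births: 14481 * 0.327 = 4735  |  12327 * 0.326 = 4019 ⇒ total 8754
10–19: 9076 * 0.954 = 8659
20–29: 6106 * 0.951 = 5807
30–39: 11697 * 0.959 = 11217
40–49: 14481 * 0.941 = 13627
50–59: 12327 * 0.944 = 11637
60+: 13877 * 0.913 + 14544 * 0.584 = 12670 + 8494 = 21164
Population now: 0–9=8754, 10–19=8659, 20–29=5807, 30–39=11217, 40–49=13627, 50–59=11637, 60+=21164
Period 3.
Births: 11217 * 0.327 = 3668  |  13627 * 0.326 = 4442 ⇒ total 8110
10–19: 8754 * 0.954 = 8351
20–29: 8659 * 0.951 = 8235
30–39: 5807 * 0.959 = 5569
40–49: 11217 * 0.941 = 10555
50–59: 13627 * 0.944 = 12864
60+: 11637 * 0.913 + 21164 * 0.584 = 10625 + 12360 = 22985
Population now: 0–9=8110, 10–19=8351, 20–29=8235, 30–39=5569, 40–49=10555, 50–59=12864, 60+=22985
Total: 79800 → 76669; change = -3131; percentage change = -3.9%

-3.9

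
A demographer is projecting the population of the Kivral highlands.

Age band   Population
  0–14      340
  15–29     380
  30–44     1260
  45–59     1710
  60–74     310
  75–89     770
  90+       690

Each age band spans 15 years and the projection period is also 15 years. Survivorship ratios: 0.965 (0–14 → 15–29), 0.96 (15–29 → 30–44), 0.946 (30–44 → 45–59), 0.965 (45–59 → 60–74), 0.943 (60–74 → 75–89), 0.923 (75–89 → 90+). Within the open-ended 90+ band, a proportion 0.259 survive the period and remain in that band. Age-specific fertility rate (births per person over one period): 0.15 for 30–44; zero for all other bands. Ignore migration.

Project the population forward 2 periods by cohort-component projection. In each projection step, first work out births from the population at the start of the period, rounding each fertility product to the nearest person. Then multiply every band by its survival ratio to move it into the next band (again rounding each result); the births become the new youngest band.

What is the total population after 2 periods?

4104

Call the bands 1 to 7, youngest first.
— Period 1 —
Births: 1260 × 0.15 = 189
Band 2: 340 × 0.965 = 328
Band 3: 380 × 0.96 = 365
Band 4: 1260 × 0.946 = 1192
Band 5: 1710 × 0.965 = 1650
Band 6: 310 × 0.943 = 292
Band 7: 770 × 0.923 + 690 × 0.259 = 711 + 179 = 890
→ [189, 328, 365, 1192, 1650, 292, 890]
— Period 2 —
Births: 365 × 0.15 = 55
Band 2: 189 × 0.965 = 182
Band 3: 328 × 0.96 = 315
Band 4: 365 × 0.946 = 345
Band 5: 1192 × 0.965 = 1150
Band 6: 1650 × 0.943 = 1556
Band 7: 292 × 0.923 + 890 × 0.259 = 270 + 231 = 501
→ [55, 182, 315, 345, 1150, 1556, 501]
Total after period 2: 55 + 182 + 315 + 345 + 1150 + 1556 + 501 = 4104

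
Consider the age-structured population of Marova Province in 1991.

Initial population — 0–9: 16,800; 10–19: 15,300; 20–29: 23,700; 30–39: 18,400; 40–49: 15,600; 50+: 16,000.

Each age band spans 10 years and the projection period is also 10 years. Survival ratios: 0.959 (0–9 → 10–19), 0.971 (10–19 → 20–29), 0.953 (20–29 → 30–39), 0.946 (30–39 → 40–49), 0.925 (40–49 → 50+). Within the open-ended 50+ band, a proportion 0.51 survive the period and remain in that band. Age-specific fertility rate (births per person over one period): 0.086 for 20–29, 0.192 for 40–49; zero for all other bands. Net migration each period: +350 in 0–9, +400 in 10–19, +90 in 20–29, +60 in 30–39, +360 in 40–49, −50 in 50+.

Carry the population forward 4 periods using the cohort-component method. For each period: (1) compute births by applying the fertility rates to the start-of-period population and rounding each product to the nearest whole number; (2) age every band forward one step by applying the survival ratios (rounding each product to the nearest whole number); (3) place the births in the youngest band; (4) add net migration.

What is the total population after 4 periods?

After projecting period 1:
Births: 23700 × 0.086 = 2038 ; 15600 × 0.192 = 2995 ⇒ total 5033
10–19: 16800 × 0.959 = 16111
20–29: 15300 × 0.971 = 14856
30–39: 23700 × 0.953 = 22586
40–49: 18400 × 0.946 = 17406
50+: 15600 × 0.925 + 16000 × 0.51 = 14430 + 8160 = 22590
Net migration: 0–9 + 350 → 5383; 10–19 + 400 → 16511; 20–29 + 90 → 14946; 30–39 + 60 → 22646; 40–49 + 360 → 17766; 50+ − 50 → 22540
Giving 5383 / 16511 / 14946 / 22646 / 17766 / 22540.
After projecting period 2:
Births: 14946 × 0.086 = 1285 ; 17766 × 0.192 = 3411 ⇒ total 4696
10–19: 5383 × 0.959 = 5162
20–29: 16511 × 0.971 = 16032
30–39: 14946 × 0.953 = 14244
40–49: 22646 × 0.946 = 21423
50+: 17766 × 0.925 + 22540 × 0.51 = 16434 + 11495 = 27929
Net migration: 0–9 + 350 → 5046; 10–19 + 400 → 5562; 20–29 + 90 → 16122; 30–39 + 60 → 14304; 40–49 + 360 → 21783; 50+ − 50 → 27879
Giving 5046 / 5562 / 16122 / 14304 / 21783 / 27879.
After projecting period 3:
Births: 16122 × 0.086 = 1386 ; 21783 × 0.192 = 4182 ⇒ total 5568
10–19: 5046 × 0.959 = 4839
20–29: 5562 × 0.971 = 5401
30–39: 16122 × 0.953 = 15364
40–49: 14304 × 0.946 = 13532
50+: 21783 × 0.925 + 27879 × 0.51 = 20149 + 14218 = 34367
Net migration: 0–9 + 350 → 5918; 10–19 + 400 → 5239; 20–29 + 90 → 5491; 30–39 + 60 → 15424; 40–49 + 360 → 13892; 50+ − 50 → 34317
Giving 5918 / 5239 / 5491 / 15424 / 13892 / 34317.
After projecting period 4:
Births: 5491 × 0.086 = 472 ; 13892 × 0.192 = 2667 ⇒ total 3139
10–19: 5918 × 0.959 = 5675
20–29: 5239 × 0.971 = 5087
30–39: 5491 × 0.953 = 5233
40–49: 15424 × 0.946 = 14591
50+: 13892 × 0.925 + 34317 × 0.51 = 12850 + 17502 = 30352
Net migration: 0–9 + 350 → 3489; 10–19 + 400 → 6075; 20–29 + 90 → 5177; 30–39 + 60 → 5293; 40–49 + 360 → 14951; 50+ − 50 → 30302
Giving 3489 / 6075 / 5177 / 5293 / 14951 / 30302.
Total after period 4: 3489 + 6075 + 5177 + 5293 + 14951 + 30302 = 65287

65287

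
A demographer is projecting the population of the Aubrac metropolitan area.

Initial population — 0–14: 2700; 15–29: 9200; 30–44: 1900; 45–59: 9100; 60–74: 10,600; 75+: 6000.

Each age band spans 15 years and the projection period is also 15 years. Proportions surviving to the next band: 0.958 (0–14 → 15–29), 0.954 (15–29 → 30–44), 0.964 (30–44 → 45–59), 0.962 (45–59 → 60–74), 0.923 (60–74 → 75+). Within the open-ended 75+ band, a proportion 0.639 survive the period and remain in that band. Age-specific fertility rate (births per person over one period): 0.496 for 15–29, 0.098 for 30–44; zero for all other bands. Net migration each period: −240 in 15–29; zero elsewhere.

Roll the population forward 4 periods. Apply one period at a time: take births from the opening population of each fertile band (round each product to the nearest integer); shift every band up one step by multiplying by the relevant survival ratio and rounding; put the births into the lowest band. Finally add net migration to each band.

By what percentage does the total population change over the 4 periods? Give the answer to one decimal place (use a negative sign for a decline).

Period 1:
Births: 9200 × 0.496 = 4563, 1900 × 0.098 = 186 → 4749
15–29: 2700 × 0.958 = 2587
30–44: 9200 × 0.954 = 8777
45–59: 1900 × 0.964 = 1832
60–74: 9100 × 0.962 = 8754
75+: 10600 × 0.923 + 6000 × 0.639 = 9784 + 3834 = 13618
Net migration: 15–29 − 240 → 2347
End of period: [4749, 2347, 8777, 1832, 8754, 13618]
Period 2:
Births: 2347 × 0.496 = 1164, 8777 × 0.098 = 860 → 2024
15–29: 4749 × 0.958 = 4550
30–44: 2347 × 0.954 = 2239
45–59: 8777 × 0.964 = 8461
60–74: 1832 × 0.962 = 1762
75+: 8754 × 0.923 + 13618 × 0.639 = 8080 + 8702 = 16782
Net migration: 15–29 − 240 → 4310
End of period: [2024, 4310, 2239, 8461, 1762, 16782]
Period 3:
Births: 4310 × 0.496 = 2138, 2239 × 0.098 = 219 → 2357
15–29: 2024 × 0.958 = 1939
30–44: 4310 × 0.954 = 4112
45–59: 2239 × 0.964 = 2158
60–74: 8461 × 0.962 = 8139
75+: 1762 × 0.923 + 16782 × 0.639 = 1626 + 10724 = 12350
Net migration: 15–29 − 240 → 1699
End of period: [2357, 1699, 4112, 2158, 8139, 12350]
Period 4:
Births: 1699 × 0.496 = 843, 4112 × 0.098 = 403 → 1246
15–29: 2357 × 0.958 = 2258
30–44: 1699 × 0.954 = 1621
45–59: 4112 × 0.964 = 3964
60–74: 2158 × 0.962 = 2076
75+: 8139 × 0.923 + 12350 × 0.639 = 7512 + 7892 = 15404
Net migration: 15–29 − 240 → 2018
End of period: [1246, 2018, 1621, 3964, 2076, 15404]
Total: 39500 → 26329; change = -13171; percentage change = -33.3%

-33.3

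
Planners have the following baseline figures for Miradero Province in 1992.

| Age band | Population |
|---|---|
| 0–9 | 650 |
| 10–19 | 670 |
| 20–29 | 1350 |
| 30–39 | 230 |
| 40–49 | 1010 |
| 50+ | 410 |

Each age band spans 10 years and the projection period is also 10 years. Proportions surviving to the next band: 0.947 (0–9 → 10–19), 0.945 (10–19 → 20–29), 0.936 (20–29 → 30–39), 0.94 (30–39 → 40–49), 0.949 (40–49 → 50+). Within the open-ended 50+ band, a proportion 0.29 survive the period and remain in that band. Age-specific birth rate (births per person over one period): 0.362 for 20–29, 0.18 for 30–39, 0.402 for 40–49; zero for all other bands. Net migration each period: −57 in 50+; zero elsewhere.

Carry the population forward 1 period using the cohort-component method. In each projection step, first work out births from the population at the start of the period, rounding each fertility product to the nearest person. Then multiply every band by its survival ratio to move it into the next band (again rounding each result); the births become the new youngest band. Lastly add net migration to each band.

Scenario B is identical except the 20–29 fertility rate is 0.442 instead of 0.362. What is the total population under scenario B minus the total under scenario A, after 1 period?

(Bands numbered youngest = 1 to oldest = 6.)
After projecting period 1:
Births: 1350 × 0.362 = 489  |  230 × 0.18 = 41  |  1010 × 0.402 = 406 — total 936
Band 2: 650 × 0.947 = 616
Band 3: 670 × 0.945 = 633
Band 4: 1350 × 0.936 = 1264
Band 5: 230 × 0.94 = 216
Band 6: 1010 × 0.949 + 410 × 0.29 = 958 + 119 = 1077
Net migration: Band 6 − 57 → 1020
Population now: 0–9=936, 10–19=616, 20–29=633, 30–39=1264, 40–49=216, 50+=1020
Scenario A total after 1 period: 4685
Scenario B projection —
After projecting period 1:
Births: 1350 × 0.442 = 597  |  230 × 0.18 = 41  |  1010 × 0.402 = 406 — total 1044
Band 2: 650 × 0.947 = 616
Band 3: 670 × 0.945 = 633
Band 4: 1350 × 0.936 = 1264
Band 5: 230 × 0.94 = 216
Band 6: 1010 × 0.949 + 410 × 0.29 = 958 + 119 = 1077
Net migration: Band 6 − 57 → 1020
Population now: 0–9=1044, 10–19=616, 20–29=633, 30–39=1264, 40–49=216, 50+=1020
Scenario B total after 1 period: 4793
Difference B − A = 4793 − 4685 = 108

108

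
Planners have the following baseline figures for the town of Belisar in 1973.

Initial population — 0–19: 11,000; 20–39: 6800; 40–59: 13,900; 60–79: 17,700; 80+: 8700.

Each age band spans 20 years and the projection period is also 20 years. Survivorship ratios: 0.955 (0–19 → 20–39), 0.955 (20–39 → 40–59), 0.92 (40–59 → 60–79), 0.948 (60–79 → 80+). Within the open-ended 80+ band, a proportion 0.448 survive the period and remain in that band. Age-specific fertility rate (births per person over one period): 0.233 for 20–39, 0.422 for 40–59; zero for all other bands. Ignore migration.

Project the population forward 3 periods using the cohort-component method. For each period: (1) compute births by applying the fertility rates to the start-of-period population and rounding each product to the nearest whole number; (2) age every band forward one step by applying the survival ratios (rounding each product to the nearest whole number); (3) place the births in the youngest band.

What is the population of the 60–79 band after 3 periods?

Period 1:
Births: 6800 × 0.233 = 1584 ; 13900 × 0.422 = 5866 ⇒ total 7450
20–39: 11000 × 0.955 = 10505
40–59: 6800 × 0.955 = 6494
60–79: 13900 × 0.92 = 12788
80+: 17700 × 0.948 + 8700 × 0.448 = 16780 + 3898 = 20678
Giving 7450 / 10505 / 6494 / 12788 / 20678.
Period 2:
Births: 10505 × 0.233 = 2448 ; 6494 × 0.422 = 2740 ⇒ total 5188
20–39: 7450 × 0.955 = 7115
40–59: 10505 × 0.955 = 10032
60–79: 6494 × 0.92 = 5974
80+: 12788 × 0.948 + 20678 × 0.448 = 12123 + 9264 = 21387
Giving 5188 / 7115 / 10032 / 5974 / 21387.
Period 3:
Births: 7115 × 0.233 = 1658 ; 10032 × 0.422 = 4234 ⇒ total 5892
20–39: 5188 × 0.955 = 4955
40–59: 7115 × 0.955 = 6795
60–79: 10032 × 0.92 = 9229
80+: 5974 × 0.948 + 21387 × 0.448 = 5663 + 9581 = 15244
Giving 5892 / 4955 / 6795 / 9229 / 15244.

9229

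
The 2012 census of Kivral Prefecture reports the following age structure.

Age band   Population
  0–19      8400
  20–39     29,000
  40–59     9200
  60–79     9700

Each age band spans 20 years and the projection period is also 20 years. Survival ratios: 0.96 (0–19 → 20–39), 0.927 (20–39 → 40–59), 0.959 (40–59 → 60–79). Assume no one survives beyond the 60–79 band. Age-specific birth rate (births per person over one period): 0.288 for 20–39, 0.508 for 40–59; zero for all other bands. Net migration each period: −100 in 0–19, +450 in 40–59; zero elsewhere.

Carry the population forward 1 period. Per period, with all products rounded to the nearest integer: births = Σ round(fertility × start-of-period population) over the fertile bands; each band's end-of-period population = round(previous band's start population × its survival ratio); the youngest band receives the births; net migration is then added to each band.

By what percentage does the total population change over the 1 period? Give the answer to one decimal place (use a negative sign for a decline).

After projecting period 1:
Births: 29000 × 0.288 = 8352  |  9200 × 0.508 = 4674 ⇒ total 13026
20–39: 8400 × 0.96 = 8064
40–59: 29000 × 0.927 = 26883
60–79: 9200 × 0.959 = 8823
Net migration: 0–19 − 100 → 12926; 40–59 + 450 → 27333
→ [12926, 8064, 27333, 8823]
Total: 56300 → 57146; change = 846; percentage change = 1.5%

1.5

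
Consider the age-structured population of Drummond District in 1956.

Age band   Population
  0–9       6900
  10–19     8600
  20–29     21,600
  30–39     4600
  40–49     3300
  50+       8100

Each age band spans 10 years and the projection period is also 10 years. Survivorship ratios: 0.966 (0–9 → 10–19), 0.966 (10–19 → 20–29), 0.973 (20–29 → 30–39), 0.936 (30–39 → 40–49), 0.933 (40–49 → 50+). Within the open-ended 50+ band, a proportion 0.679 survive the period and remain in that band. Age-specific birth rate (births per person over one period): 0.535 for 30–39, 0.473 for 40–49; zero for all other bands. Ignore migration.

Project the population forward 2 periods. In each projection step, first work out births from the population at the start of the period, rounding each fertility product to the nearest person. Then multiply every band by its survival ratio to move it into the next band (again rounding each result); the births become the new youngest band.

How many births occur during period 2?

13281

Call the bands 1 to 6, youngest first.
Period 1:
Births: 4600 × 0.535 = 2461, 3300 × 0.473 = 1561 — total 4022
Band 2: 6900 × 0.966 = 6665
Band 3: 8600 × 0.966 = 8308
Band 4: 21600 × 0.973 = 21017
Band 5: 4600 × 0.936 = 4306
Band 6: 3300 × 0.933 + 8100 × 0.679 = 3079 + 5500 = 8579
Population now: 0–9=4022, 10–19=6665, 20–29=8308, 30–39=21017, 40–49=4306, 50+=8579
Period 2:
Births: 21017 × 0.535 = 11244, 4306 × 0.473 = 2037 — total 13281
Band 2: 4022 × 0.966 = 3885
Band 3: 6665 × 0.966 = 6438
Band 4: 8308 × 0.973 = 8084
Band 5: 21017 × 0.936 = 19672
Band 6: 4306 × 0.933 + 8579 × 0.679 = 4017 + 5825 = 9842
Population now: 0–9=13281, 10–19=3885, 20–29=6438, 30–39=8084, 40–49=19672, 50+=9842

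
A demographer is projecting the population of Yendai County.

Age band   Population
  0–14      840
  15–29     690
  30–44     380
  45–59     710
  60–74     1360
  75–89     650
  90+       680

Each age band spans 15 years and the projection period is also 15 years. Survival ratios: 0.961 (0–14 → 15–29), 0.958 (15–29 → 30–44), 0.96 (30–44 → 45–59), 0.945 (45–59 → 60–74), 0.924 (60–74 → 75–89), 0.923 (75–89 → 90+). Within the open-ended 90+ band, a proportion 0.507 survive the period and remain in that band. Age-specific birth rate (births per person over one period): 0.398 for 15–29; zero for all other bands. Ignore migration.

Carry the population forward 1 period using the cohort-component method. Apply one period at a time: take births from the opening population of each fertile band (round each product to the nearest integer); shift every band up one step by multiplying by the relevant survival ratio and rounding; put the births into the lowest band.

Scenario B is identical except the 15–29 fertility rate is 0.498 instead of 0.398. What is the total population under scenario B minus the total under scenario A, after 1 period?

69

— Period 1 —
Births: 690 * 0.398 = 275
15–29: 840 * 0.961 = 807
30–44: 690 * 0.958 = 661
45–59: 380 * 0.96 = 365
60–74: 710 * 0.945 = 671
75–89: 1360 * 0.924 = 1257
90+: 650 * 0.923 + 680 * 0.507 = 600 + 345 = 945
End of period: [275, 807, 661, 365, 671, 1257, 945]
Scenario A total after 1 period: 4981
Scenario B projection —
— Period 1 —
Births: 690 * 0.498 = 344
15–29: 840 * 0.961 = 807
30–44: 690 * 0.958 = 661
45–59: 380 * 0.96 = 365
60–74: 710 * 0.945 = 671
75–89: 1360 * 0.924 = 1257
90+: 650 * 0.923 + 680 * 0.507 = 600 + 345 = 945
End of period: [344, 807, 661, 365, 671, 1257, 945]
Scenario B total after 1 period: 5050
Difference B − A = 5050 − 4981 = 69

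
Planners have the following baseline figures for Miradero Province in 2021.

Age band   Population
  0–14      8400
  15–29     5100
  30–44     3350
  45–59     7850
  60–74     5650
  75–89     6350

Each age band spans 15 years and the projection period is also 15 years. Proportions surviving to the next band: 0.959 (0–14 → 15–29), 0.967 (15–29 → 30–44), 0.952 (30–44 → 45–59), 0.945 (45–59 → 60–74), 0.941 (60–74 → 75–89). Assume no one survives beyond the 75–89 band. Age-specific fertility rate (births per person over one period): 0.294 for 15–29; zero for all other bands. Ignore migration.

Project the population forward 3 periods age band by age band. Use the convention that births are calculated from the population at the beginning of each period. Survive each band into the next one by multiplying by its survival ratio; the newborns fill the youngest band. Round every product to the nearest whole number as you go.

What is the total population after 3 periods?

Call the groups 1 to 6, youngest first.
After projecting period 1:
Births: 5100 * 0.294 = 1499
Group 2: 8400 * 0.959 = 8056
Group 3: 5100 * 0.967 = 4932
Group 4: 3350 * 0.952 = 3189
Group 5: 7850 * 0.945 = 7418
Group 6: 5650 * 0.941 = 5317
→ [1499, 8056, 4932, 3189, 7418, 5317]
After projecting period 2:
Births: 8056 * 0.294 = 2368
Group 2: 1499 * 0.959 = 1438
Group 3: 8056 * 0.967 = 7790
Group 4: 4932 * 0.952 = 4695
Group 5: 3189 * 0.945 = 3014
Group 6: 7418 * 0.941 = 6980
→ [2368, 1438, 7790, 4695, 3014, 6980]
After projecting period 3:
Births: 1438 * 0.294 = 423
Group 2: 2368 * 0.959 = 2271
Group 3: 1438 * 0.967 = 1391
Group 4: 7790 * 0.952 = 7416
Group 5: 4695 * 0.945 = 4437
Group 6: 3014 * 0.941 = 2836
→ [423, 2271, 1391, 7416, 4437, 2836]
Total after period 3: 423 + 2271 + 1391 + 7416 + 4437 + 2836 = 18774

18774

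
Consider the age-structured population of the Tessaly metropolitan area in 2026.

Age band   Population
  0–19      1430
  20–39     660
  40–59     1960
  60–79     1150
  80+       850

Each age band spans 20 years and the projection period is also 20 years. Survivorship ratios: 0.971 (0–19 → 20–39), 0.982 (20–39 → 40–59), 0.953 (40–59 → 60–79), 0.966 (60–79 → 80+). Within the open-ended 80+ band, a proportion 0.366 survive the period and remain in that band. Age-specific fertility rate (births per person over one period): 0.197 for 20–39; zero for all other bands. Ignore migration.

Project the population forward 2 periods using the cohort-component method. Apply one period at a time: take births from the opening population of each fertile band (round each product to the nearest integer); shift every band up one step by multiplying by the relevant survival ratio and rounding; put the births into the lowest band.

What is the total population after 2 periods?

4706

(Groups numbered youngest = 1 to oldest = 5.)
[period 1]
Births: 660 * 0.197 = 130
Group 2: 1430 * 0.971 = 1389
Group 3: 660 * 0.982 = 648
Group 4: 1960 * 0.953 = 1868
Group 5: 1150 * 0.966 + 850 * 0.366 = 1111 + 311 = 1422
→ [130, 1389, 648, 1868, 1422]
[period 2]
Births: 1389 * 0.197 = 274
Group 2: 130 * 0.971 = 126
Group 3: 1389 * 0.982 = 1364
Group 4: 648 * 0.953 = 618
Group 5: 1868 * 0.966 + 1422 * 0.366 = 1804 + 520 = 2324
→ [274, 126, 1364, 618, 2324]
Total after period 2: 274 + 126 + 1364 + 618 + 2324 = 4706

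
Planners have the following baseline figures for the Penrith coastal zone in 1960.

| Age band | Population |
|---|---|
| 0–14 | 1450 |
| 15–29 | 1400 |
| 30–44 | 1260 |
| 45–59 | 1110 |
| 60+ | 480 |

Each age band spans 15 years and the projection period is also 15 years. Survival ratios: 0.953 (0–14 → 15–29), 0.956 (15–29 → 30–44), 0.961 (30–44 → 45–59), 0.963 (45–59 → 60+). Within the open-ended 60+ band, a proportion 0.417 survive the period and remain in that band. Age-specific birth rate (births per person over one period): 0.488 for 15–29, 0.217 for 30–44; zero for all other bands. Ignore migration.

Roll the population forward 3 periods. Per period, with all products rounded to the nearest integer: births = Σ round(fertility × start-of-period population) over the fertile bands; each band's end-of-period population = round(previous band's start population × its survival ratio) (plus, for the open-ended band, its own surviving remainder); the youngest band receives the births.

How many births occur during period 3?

Numbering the bands 1..5 from youngest to oldest:
— Period 1 —
Births: 1400 × 0.488 = 683, 1260 × 0.217 = 273 — total 956
Band 2: 1450 × 0.953 = 1382
Band 3: 1400 × 0.956 = 1338
Band 4: 1260 × 0.961 = 1211
Band 5: 1110 × 0.963 + 480 × 0.417 = 1069 + 200 = 1269
Population now: 0–14=956, 15–29=1382, 30–44=1338, 45–59=1211, 60+=1269
— Period 2 —
Births: 1382 × 0.488 = 674, 1338 × 0.217 = 290 — total 964
Band 2: 956 × 0.953 = 911
Band 3: 1382 × 0.956 = 1321
Band 4: 1338 × 0.961 = 1286
Band 5: 1211 × 0.963 + 1269 × 0.417 = 1166 + 529 = 1695
Population now: 0–14=964, 15–29=911, 30–44=1321, 45–59=1286, 60+=1695
— Period 3 —
Births: 911 × 0.488 = 445, 1321 × 0.217 = 287 — total 732
Band 2: 964 × 0.953 = 919
Band 3: 911 × 0.956 = 871
Band 4: 1321 × 0.961 = 1269
Band 5: 1286 × 0.963 + 1695 × 0.417 = 1238 + 707 = 1945
Population now: 0–14=732, 15–29=919, 30–44=871, 45–59=1269, 60+=1945

732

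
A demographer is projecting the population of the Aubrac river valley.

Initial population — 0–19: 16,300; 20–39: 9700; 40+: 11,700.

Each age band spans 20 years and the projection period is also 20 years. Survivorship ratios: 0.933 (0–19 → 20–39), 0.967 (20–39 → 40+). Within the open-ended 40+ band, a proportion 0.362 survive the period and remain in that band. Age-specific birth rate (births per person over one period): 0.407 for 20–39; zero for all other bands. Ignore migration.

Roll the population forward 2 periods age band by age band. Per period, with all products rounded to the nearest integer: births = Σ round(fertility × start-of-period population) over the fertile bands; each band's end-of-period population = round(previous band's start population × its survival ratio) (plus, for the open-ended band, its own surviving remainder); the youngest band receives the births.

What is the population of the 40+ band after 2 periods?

Numbering the groups 1..3 from youngest to oldest:
— Period 1 —
Births: 9700 * 0.407 = 3948
Group 2: 16300 * 0.933 = 15208
Group 3: 9700 * 0.967 + 11700 * 0.362 = 9380 + 4235 = 13615
End of period: [3948, 15208, 13615]
— Period 2 —
Births: 15208 * 0.407 = 6190
Group 2: 3948 * 0.933 = 3683
Group 3: 15208 * 0.967 + 13615 * 0.362 = 14706 + 4929 = 19635
End of period: [6190, 3683, 19635]

19635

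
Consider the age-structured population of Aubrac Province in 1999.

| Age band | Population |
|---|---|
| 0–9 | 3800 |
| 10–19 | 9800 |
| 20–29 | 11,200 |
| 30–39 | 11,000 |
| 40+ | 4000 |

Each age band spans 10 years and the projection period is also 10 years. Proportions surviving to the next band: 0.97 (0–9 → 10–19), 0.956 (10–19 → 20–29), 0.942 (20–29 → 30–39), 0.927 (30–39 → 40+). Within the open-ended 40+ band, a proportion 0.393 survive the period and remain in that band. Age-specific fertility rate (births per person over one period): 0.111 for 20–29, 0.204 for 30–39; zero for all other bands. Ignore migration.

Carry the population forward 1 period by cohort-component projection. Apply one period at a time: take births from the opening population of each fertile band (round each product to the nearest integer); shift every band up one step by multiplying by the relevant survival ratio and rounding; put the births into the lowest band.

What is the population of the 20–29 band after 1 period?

9369

[period 1]
Births: 11200 × 0.111 = 1243  |  11000 × 0.204 = 2244 → total 3487
10–19: 3800 × 0.97 = 3686
20–29: 9800 × 0.956 = 9369
30–39: 11200 × 0.942 = 10550
40+: 11000 × 0.927 + 4000 × 0.393 = 10197 + 1572 = 11769
Population now: 0–9=3487, 10–19=3686, 20–29=9369, 30–39=10550, 40+=11769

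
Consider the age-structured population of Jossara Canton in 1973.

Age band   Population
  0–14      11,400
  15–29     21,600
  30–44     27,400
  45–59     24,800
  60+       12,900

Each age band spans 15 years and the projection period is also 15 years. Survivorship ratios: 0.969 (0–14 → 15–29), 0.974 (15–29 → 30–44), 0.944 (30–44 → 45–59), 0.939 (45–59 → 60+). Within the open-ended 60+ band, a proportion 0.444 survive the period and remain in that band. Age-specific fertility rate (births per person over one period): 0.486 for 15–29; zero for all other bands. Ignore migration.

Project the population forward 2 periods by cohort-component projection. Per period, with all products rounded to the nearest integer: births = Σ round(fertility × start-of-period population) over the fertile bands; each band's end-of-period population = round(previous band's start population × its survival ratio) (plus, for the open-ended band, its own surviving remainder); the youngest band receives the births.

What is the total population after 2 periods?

[period 1]
Births: 21600 × 0.486 = 10498
15–29: 11400 × 0.969 = 11047
30–44: 21600 × 0.974 = 21038
45–59: 27400 × 0.944 = 25866
60+: 24800 × 0.939 + 12900 × 0.444 = 23287 + 5728 = 29015
Giving 10498 / 11047 / 21038 / 25866 / 29015.
[period 2]
Births: 11047 × 0.486 = 5369
15–29: 10498 × 0.969 = 10173
30–44: 11047 × 0.974 = 10760
45–59: 21038 × 0.944 = 19860
60+: 25866 × 0.939 + 29015 × 0.444 = 24288 + 12883 = 37171
Giving 5369 / 10173 / 10760 / 19860 / 37171.
Total after period 2: 5369 + 10173 + 10760 + 19860 + 37171 = 83333

83333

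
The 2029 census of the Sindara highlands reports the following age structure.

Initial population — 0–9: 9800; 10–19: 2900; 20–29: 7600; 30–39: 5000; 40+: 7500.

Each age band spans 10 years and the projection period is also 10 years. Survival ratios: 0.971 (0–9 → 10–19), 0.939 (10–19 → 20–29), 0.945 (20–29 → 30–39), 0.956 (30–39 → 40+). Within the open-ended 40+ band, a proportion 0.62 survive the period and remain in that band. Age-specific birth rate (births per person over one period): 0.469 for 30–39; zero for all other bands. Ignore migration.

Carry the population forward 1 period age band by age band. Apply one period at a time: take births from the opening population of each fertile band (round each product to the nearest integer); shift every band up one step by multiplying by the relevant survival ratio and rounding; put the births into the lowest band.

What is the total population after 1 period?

Numbering the groups 1..5 from youngest to oldest:
Period 1.
Births: 5000 * 0.469 = 2345
Group 2: 9800 * 0.971 = 9516
Group 3: 2900 * 0.939 = 2723
Group 4: 7600 * 0.945 = 7182
Group 5: 5000 * 0.956 + 7500 * 0.62 = 4780 + 4650 = 9430
Population now: 0–9=2345, 10–19=9516, 20–29=2723, 30–39=7182, 40+=9430
Total after period 1: 2345 + 9516 + 2723 + 7182 + 9430 = 31196

31196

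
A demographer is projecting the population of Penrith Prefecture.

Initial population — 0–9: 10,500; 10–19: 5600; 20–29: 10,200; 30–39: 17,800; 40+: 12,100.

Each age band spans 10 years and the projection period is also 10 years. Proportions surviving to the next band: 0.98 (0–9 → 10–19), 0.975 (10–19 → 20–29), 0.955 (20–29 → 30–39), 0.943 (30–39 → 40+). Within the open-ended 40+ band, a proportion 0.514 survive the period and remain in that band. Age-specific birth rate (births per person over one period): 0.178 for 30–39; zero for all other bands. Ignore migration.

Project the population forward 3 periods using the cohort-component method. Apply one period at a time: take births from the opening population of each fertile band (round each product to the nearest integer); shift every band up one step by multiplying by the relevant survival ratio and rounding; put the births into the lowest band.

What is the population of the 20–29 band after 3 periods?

Call the groups 1 to 5, youngest first.
— Period 1 —
Births: 17800 × 0.178 = 3168
Group 2: 10500 × 0.98 = 10290
Group 3: 5600 × 0.975 = 5460
Group 4: 10200 × 0.955 = 9741
Group 5: 17800 × 0.943 + 12100 × 0.514 = 16785 + 6219 = 23004
End of period: [3168, 10290, 5460, 9741, 23004]
— Period 2 —
Births: 9741 × 0.178 = 1734
Group 2: 3168 × 0.98 = 3105
Group 3: 10290 × 0.975 = 10033
Group 4: 5460 × 0.955 = 5214
Group 5: 9741 × 0.943 + 23004 × 0.514 = 9186 + 11824 = 21010
End of period: [1734, 3105, 10033, 5214, 21010]
— Period 3 —
Births: 5214 × 0.178 = 928
Group 2: 1734 × 0.98 = 1699
Group 3: 3105 × 0.975 = 3027
Group 4: 10033 × 0.955 = 9582
Group 5: 5214 × 0.943 + 21010 × 0.514 = 4917 + 10799 = 15716
End of period: [928, 1699, 3027, 9582, 15716]

3027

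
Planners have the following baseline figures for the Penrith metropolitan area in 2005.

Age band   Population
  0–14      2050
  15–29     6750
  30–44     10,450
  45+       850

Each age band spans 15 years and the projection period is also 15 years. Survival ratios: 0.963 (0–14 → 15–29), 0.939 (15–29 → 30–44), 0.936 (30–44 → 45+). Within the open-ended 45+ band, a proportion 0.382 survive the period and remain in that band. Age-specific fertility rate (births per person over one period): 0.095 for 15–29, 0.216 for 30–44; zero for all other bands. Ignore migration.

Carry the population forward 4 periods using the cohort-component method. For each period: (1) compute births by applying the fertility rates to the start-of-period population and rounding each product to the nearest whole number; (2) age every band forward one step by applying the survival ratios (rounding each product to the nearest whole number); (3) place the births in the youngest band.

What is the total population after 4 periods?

7301

Call the bands 1 to 4, youngest first.
[period 1]
Births: 6750 × 0.095 = 641, 10450 × 0.216 = 2257 → 2898
Band 2: 2050 × 0.963 = 1974
Band 3: 6750 × 0.939 = 6338
Band 4: 10450 × 0.936 + 850 × 0.382 = 9781 + 325 = 10106
End of period: [2898, 1974, 6338, 10106]
[period 2]
Births: 1974 × 0.095 = 188, 6338 × 0.216 = 1369 → 1557
Band 2: 2898 × 0.963 = 2791
Band 3: 1974 × 0.939 = 1854
Band 4: 6338 × 0.936 + 10106 × 0.382 = 5932 + 3860 = 9792
End of period: [1557, 2791, 1854, 9792]
[period 3]
Births: 2791 × 0.095 = 265, 1854 × 0.216 = 400 → 665
Band 2: 1557 × 0.963 = 1499
Band 3: 2791 × 0.939 = 2621
Band 4: 1854 × 0.936 + 9792 × 0.382 = 1735 + 3741 = 5476
End of period: [665, 1499, 2621, 5476]
[period 4]
Births: 1499 × 0.095 = 142, 2621 × 0.216 = 566 → 708
Band 2: 665 × 0.963 = 640
Band 3: 1499 × 0.939 = 1408
Band 4: 2621 × 0.936 + 5476 × 0.382 = 2453 + 2092 = 4545
End of period: [708, 640, 1408, 4545]
Total after period 4: 708 + 640 + 1408 + 4545 = 7301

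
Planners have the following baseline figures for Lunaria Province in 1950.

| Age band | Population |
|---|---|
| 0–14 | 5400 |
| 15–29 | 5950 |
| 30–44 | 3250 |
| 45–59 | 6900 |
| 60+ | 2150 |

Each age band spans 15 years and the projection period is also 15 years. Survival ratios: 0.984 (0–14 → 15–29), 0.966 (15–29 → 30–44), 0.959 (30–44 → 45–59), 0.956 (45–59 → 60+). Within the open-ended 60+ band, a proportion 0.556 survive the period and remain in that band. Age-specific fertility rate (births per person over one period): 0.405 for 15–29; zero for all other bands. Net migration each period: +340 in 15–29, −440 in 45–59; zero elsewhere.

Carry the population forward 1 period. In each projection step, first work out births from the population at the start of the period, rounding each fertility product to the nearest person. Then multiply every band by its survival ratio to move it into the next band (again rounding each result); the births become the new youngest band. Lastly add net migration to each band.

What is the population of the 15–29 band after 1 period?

Period 1:
Births: 5950 × 0.405 = 2410
15–29: 5400 × 0.984 = 5314
30–44: 5950 × 0.966 = 5748
45–59: 3250 × 0.959 = 3117
60+: 6900 × 0.956 + 2150 × 0.556 = 6596 + 1195 = 7791
Net migration: 15–29 + 340 → 5654; 45–59 − 440 → 2677
Giving 2410 / 5654 / 5748 / 2677 / 7791.

5654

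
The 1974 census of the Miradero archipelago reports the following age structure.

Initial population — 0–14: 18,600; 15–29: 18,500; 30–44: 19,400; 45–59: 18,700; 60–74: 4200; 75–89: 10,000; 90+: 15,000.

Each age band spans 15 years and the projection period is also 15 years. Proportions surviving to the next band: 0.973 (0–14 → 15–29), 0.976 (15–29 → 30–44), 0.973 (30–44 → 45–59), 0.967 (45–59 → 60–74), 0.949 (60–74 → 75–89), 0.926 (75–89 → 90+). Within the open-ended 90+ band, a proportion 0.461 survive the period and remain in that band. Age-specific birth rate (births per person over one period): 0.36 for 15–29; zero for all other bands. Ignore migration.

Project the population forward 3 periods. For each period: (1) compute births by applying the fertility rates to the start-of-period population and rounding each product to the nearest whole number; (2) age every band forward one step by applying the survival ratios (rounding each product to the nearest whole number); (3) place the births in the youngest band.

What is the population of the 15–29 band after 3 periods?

6339

Period 1:
Births: 18500 × 0.36 = 6660
15–29: 18600 × 0.973 = 18098
30–44: 18500 × 0.976 = 18056
45–59: 19400 × 0.973 = 18876
60–74: 18700 × 0.967 = 18083
75–89: 4200 × 0.949 = 3986
90+: 10000 × 0.926 + 15000 × 0.461 = 9260 + 6915 = 16175
Population now: 0–14=6660, 15–29=18098, 30–44=18056, 45–59=18876, 60–74=18083, 75–89=3986, 90+=16175
Period 2:
Births: 18098 × 0.36 = 6515
15–29: 6660 × 0.973 = 6480
30–44: 18098 × 0.976 = 17664
45–59: 18056 × 0.973 = 17568
60–74: 18876 × 0.967 = 18253
75–89: 18083 × 0.949 = 17161
90+: 3986 × 0.926 + 16175 × 0.461 = 3691 + 7457 = 11148
Population now: 0–14=6515, 15–29=6480, 30–44=17664, 45–59=17568, 60–74=18253, 75–89=17161, 90+=11148
Period 3:
Births: 6480 × 0.36 = 2333
15–29: 6515 × 0.973 = 6339
30–44: 6480 × 0.976 = 6324
45–59: 17664 × 0.973 = 17187
60–74: 17568 × 0.967 = 16988
75–89: 18253 × 0.949 = 17322
90+: 17161 × 0.926 + 11148 × 0.461 = 15891 + 5139 = 21030
Population now: 0–14=2333, 15–29=6339, 30–44=6324, 45–59=17187, 60–74=16988, 75–89=17322, 90+=21030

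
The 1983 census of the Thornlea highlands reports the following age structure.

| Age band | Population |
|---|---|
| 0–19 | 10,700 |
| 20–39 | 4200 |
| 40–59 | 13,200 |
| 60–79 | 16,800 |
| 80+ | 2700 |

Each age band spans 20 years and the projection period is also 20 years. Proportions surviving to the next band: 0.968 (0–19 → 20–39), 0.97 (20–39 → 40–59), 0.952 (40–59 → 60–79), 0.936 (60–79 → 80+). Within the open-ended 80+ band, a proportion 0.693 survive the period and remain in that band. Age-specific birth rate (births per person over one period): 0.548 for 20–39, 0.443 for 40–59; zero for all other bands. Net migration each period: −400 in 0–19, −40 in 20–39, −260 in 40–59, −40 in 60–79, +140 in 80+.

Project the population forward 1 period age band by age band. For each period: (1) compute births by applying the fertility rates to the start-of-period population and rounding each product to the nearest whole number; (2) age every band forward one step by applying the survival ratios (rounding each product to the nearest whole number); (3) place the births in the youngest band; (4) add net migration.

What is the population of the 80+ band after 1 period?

17736

Call the groups 1 to 5, youngest first.
Period 1.
Births: 4200 * 0.548 = 2302 ; 13200 * 0.443 = 5848 ⇒ total 8150
Group 2: 10700 * 0.968 = 10358
Group 3: 4200 * 0.97 = 4074
Group 4: 13200 * 0.952 = 12566
Group 5: 16800 * 0.936 + 2700 * 0.693 = 15725 + 1871 = 17596
Net migration: Group 1 − 400 → 7750; Group 2 − 40 → 10318; Group 3 − 260 → 3814; Group 4 − 40 → 12526; Group 5 + 140 → 17736
→ [7750, 10318, 3814, 12526, 17736]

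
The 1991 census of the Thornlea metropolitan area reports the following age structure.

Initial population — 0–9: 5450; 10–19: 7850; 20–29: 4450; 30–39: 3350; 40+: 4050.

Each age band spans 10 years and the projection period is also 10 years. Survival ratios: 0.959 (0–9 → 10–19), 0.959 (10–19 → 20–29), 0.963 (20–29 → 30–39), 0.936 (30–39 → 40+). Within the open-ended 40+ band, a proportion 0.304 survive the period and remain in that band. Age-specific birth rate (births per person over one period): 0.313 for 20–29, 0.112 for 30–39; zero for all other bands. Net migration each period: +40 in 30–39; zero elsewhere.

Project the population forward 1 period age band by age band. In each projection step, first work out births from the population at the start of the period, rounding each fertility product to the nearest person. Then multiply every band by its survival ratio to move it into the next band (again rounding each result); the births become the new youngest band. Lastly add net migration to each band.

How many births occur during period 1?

(Bands numbered youngest = 1 to oldest = 5.)
— Period 1 —
Births: 4450 × 0.313 = 1393 ; 3350 × 0.112 = 375 → 1768
Band 2: 5450 × 0.959 = 5227
Band 3: 7850 × 0.959 = 7528
Band 4: 4450 × 0.963 = 4285
Band 5: 3350 × 0.936 + 4050 × 0.304 = 3136 + 1231 = 4367
Net migration: Band 4 + 40 → 4325
Population now: 0–9=1768, 10–19=5227, 20–29=7528, 30–39=4325, 40+=4367

1768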